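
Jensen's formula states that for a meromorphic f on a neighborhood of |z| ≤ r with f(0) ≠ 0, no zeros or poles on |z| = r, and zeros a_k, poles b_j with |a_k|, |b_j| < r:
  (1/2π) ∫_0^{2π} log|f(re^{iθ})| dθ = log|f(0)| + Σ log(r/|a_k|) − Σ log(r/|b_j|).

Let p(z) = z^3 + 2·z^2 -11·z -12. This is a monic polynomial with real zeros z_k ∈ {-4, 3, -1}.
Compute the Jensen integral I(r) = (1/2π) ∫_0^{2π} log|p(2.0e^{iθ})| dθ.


Zeros: -4, -1, 3; r = 2.0.
Inside |z| < r: -1. Outside (|z| ≥ r): -4, 3.
p(0) = -12, so log|p(0)| = log(12) = 2.4849.
Apply Jensen: I(r) = log|p(0)| + Σ_k log(r/|z_k|), summed over zeros inside |z| < r.
  log(r/|z_k|) for z_k = -1: log(2.0/1) = 0.6931
  Outside zeros (-4, 3) contribute nothing to the Jensen sum.
Sum over inside zeros: 0.6931.
I(r) = log|p(0)| + (inside sum) = 2.4849 + 0.6931 = 3.1781.
Note: since some zeros are outside |z| ≤ r, the simplified n·log(r) form does NOT apply — only the inside zeros contribute.

I(r) ≈ 3.1781.


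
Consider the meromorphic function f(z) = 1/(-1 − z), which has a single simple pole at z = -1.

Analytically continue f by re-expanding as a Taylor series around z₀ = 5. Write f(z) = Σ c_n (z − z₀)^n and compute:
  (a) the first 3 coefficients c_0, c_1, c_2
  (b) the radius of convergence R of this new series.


Let w = z − z₀, so z = z₀ + w.
Then -1 − z = -1 − (z₀ + w) = (-1 − z₀) − w = -6 − w.
f(z) = 1/(-6 − w) = (1/(-6)) · 1/(1 − w/(-6)) = Σ_{n≥0} w^n / (-6)^(n+1).
So c_n = 1/(-6)^(n+1):
  c_0 = 1/(-6)^1 = -1/6.
  c_1 = 1/(-6)^2 = 1/36.
  c_2 = 1/(-6)^3 = -1/216.
The series is valid for |w/d| < 1, i.e. |z − z₀| < |d|.
Radius of convergence: R = |-1 − z₀| = |-6| = 6 (distance from z₀ to the singularity z = -1).

c_0 = -1/6, c_1 = 1/36, c_2 = -1/216; R = 6.


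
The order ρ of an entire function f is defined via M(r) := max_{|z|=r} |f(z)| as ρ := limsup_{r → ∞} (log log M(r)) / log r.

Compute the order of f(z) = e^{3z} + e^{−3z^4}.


Each summand is entire of order 1 and 4 respectively (as in the single-exponential case). The order of a sum is at most the max of the orders, so ρ ≤ 4. For the lower bound: on |z|=r choose arg z so that -3z^4 is real positive; then |e^{-3z^4}| = e^{3r^4} while |e^{3z}| ≤ e^{3r^1} = o(e^{3r^4}). So |f| ≥ e^{3r^4}(1 − o(1)) and ρ ≥ 4. Hence ρ = max(1, 4) = 4.
Therefore ρ = 4.

Order ρ = 4.


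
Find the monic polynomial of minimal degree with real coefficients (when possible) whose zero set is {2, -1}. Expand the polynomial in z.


The polynomial is p(z) = ∏_{α ∈ S} (z − α), where S = {2, -1}.
Expanding the product yields: p(z) = z^2 -z -2.
The resulting polynomial has degree 2 and real coefficients as required.

p(z) = z^2 -z -2.


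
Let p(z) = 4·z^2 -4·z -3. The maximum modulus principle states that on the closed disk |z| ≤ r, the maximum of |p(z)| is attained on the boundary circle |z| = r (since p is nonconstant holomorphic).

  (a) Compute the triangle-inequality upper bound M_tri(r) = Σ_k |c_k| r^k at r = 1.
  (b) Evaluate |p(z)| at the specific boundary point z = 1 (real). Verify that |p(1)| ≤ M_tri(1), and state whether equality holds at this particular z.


Coefficients: c_0 = -3, c_1 = -4, c_2 = 4. Radius r = 1.
Part (a). Triangle bound: M_tri(r) = Σ_k |c_k| r^k
  = |-3|·1^0 + |-4|·1^1 + |4|·1^2
  = 3 + 4 + 4 = 11.
This bounds M(r) := max_{|z|=r} |p(z)| from above; equality holds iff all terms c_k z^k can be made to align in phase at a single z on |z|=r.
Part (b). At z = 1 (real, on the circle |z| = r):
  p(1) = (-3)·1^0 + (-4)·1^1 + (4)·1^2 = -3.
  |p(1)| = 3.
Check: |p(1)| = 3 ≤ 11 = M_tri(1). ✓ Equality does not hold at z = 1 (the coefficients have mixed signs, so the terms do not all align in phase there).

M_tri(1) = 11; |p(1)| = 3; equality at z=1: no.


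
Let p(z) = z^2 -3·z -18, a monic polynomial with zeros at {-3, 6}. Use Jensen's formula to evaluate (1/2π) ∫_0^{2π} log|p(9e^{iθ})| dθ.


Zeros: -3, 6; r = 9.
Inside |z| < r: -3, 6. Outside (|z| ≥ r): ∅.
p(0) = -18, so log|p(0)| = log(18) = 2.8904.
Apply Jensen: I(r) = log|p(0)| + Σ_k log(r/|z_k|), summed over zeros inside |z| < r.
  log(r/|z_k|) for z_k = -3: log(9/3) = 1.0986
  log(r/|z_k|) for z_k = 6: log(9/6) = 0.4055
Sum over inside zeros: 1.5041.
I(r) = log|p(0)| + (inside sum) = 2.8904 + 1.5041 = 4.3944.
Closed form (all zeros inside, monic): I(r) = n·log(r) = 2·log(9) = 4.3944. ✓

I(r) ≈ 4.3944.


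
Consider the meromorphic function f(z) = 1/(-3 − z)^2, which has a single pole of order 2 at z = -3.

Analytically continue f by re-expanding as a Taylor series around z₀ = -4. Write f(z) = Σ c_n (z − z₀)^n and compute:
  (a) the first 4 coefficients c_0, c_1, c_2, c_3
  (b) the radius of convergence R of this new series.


Let w = z − z₀, so z = z₀ + w.
Then -3 − z = -3 − (z₀ + w) = (-3 − z₀) − w = 1 − w.
f(z) = 1/(1 − w)^2 = (1/(1)^2) · (1 − w/(1))^{−2}.
By the binomial series (1−u)^{−2} = Σ_{n≥0} C(n+1, 1) u^n for |u|<1, with u = w/(1):
  c_n = C(n+1, 1) / (1)^(n+2).
  c_0 = 1/(1)^2 = 1.
  c_1 = 2/(1)^3 = 2.
  c_2 = 3/(1)^4 = 3.
  c_3 = 4/(1)^5 = 4.
The series is valid for |w/d| < 1, i.e. |z − z₀| < |d|.
Radius of convergence: R = |-3 − z₀| = |1| = 1 (distance from z₀ to the singularity z = -3).

c_0 = 1, c_1 = 2, c_2 = 3, c_3 = 4; R = 1.


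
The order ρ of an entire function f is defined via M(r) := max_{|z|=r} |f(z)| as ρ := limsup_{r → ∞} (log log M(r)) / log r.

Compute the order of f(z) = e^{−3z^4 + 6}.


|e^{−3z^4 + 6}| = e^{Re(-3·z^4) + 6} ≤ e^{3|z|^4 + 6} = e^{3r^4 + 6} on |z| = r, so ρ ≤ 4. Choosing z on |z|=r so that -3·z^4 is real positive (always possible by picking arg z appropriately) gives |f(z)| = e^{3r^4 + 6}, matching the bound. The additive constant 6 does not affect log log M(r) ~ 4·log r. Hence ρ = 4.
Therefore ρ = 4.

Order ρ = 4.


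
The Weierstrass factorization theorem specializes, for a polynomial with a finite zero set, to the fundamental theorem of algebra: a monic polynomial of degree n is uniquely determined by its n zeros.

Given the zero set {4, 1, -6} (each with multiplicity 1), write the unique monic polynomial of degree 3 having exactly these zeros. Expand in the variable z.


The polynomial is p(z) = ∏_{α ∈ S} (z − α), where S = {4, 1, -6}.
Expanding the product yields: p(z) = z^3 + z^2 -26·z + 24.
The resulting polynomial has degree 3 and real coefficients as required.

p(z) = z^3 + z^2 -26·z + 24.


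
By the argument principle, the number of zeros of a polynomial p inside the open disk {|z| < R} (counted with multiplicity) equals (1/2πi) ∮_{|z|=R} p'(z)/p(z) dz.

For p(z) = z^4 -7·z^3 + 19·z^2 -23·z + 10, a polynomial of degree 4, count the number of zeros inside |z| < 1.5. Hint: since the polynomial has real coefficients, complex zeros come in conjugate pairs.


The zeros of p are: 1, 2, (2 + 1i), (2 - 1i).
Their magnitudes are: 1, 2, 2.236, 2.236.
Zeros with |z| < R = 1.5: 1.
Count = 1.
By the argument principle, (1/2πi) ∮_{|z|=R} p'(z)/p(z) dz equals exactly this count.

Number of zeros inside |z| < 1.5: 1.


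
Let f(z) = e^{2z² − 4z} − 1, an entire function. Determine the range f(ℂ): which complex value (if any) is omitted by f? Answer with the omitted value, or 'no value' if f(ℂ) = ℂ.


Little Picard bounds the complement of f(ℂ) to at most one point.
The exponent g(z) = 2z² − 4z is a nonconstant polynomial, hence surjective onto ℂ. So e^{g(z)} takes every value in {e^w : w ∈ ℂ} = ℂ ∖ {0}. Adding -1 shifts the range to ℂ ∖ {-1}. f omits exactly -1.

Omitted value: -1.


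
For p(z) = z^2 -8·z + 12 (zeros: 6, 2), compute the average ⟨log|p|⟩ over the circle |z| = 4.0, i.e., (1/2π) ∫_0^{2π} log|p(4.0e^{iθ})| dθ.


Zeros: 2, 6; r = 4.0.
Inside |z| < r: 2. Outside (|z| ≥ r): 6.
p(0) = 12, so log|p(0)| = log(12) = 2.4849.
Apply Jensen: I(r) = log|p(0)| + Σ_k log(r/|z_k|), summed over zeros inside |z| < r.
  log(r/|z_k|) for z_k = 2: log(4.0/2) = 0.6931
  Outside zeros (6) contribute nothing to the Jensen sum.
Sum over inside zeros: 0.6931.
I(r) = log|p(0)| + (inside sum) = 2.4849 + 0.6931 = 3.1781.
Note: since some zeros are outside |z| ≤ r, the simplified n·log(r) form does NOT apply — only the inside zeros contribute.

I(r) ≈ 3.1781.


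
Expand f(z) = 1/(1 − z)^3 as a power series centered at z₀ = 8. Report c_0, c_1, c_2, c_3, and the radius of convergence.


Let w = z − z₀, so z = z₀ + w.
Then 1 − z = 1 − (z₀ + w) = (1 − z₀) − w = -7 − w.
f(z) = 1/(-7 − w)^3 = (1/(-7)^3) · (1 − w/(-7))^{−3}.
By the binomial series (1−u)^{−3} = Σ_{n≥0} C(n+2, 2) u^n for |u|<1, with u = w/(-7):
  c_n = C(n+2, 2) / (-7)^(n+3).
  c_0 = 1/(-7)^3 = -1/343.
  c_1 = 3/(-7)^4 = 3/2401.
  c_2 = 6/(-7)^5 = -6/16807.
  c_3 = 10/(-7)^6 = 10/117649.
The series is valid for |w/d| < 1, i.e. |z − z₀| < |d|.
Radius of convergence: R = |1 − z₀| = |-7| = 7 (distance from z₀ to the singularity z = 1).

c_0 = -1/343, c_1 = 3/2401, c_2 = -6/16807, c_3 = 10/117649; R = 7.


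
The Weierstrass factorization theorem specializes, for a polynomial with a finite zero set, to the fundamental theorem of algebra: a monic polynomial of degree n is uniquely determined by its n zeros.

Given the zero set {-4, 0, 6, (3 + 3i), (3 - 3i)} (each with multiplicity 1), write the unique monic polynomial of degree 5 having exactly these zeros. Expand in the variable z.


The polynomial is p(z) = ∏_{α ∈ S} (z − α), where S = {-4, 0, 6, (3 + 3i), (3 - 3i)}.
Expanding the product yields: p(z) = z^5 -8·z^4 + 6·z^3 + 108·z^2 -432·z.
Note conjugate pairs combine to real quadratics: (z − (3+3i))(z − (3−3i)) = z² − 6z + 18.
The resulting polynomial has degree 5 and real coefficients as required.

p(z) = z^5 -8·z^4 + 6·z^3 + 108·z^2 -432·z.


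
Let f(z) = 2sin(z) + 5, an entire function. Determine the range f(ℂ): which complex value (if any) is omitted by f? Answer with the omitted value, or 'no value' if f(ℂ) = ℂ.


Little Picard bounds the complement of f(ℂ) to at most one point.
sin is entire and surjective onto ℂ: for every w ∈ ℂ, sin(ζ) = w has a solution ζ ∈ ℂ (e.g., via the complex inverse arcsin). With ζ = z this gives z = ζ/(1). Then 2·sin(z) takes every value in 2·ℂ = ℂ, and adding 5 is a bijection of ℂ. So f is surjective and omits no value. (Note: only on the real line is sin bounded by [−1, 1].)

Omitted value: no value.


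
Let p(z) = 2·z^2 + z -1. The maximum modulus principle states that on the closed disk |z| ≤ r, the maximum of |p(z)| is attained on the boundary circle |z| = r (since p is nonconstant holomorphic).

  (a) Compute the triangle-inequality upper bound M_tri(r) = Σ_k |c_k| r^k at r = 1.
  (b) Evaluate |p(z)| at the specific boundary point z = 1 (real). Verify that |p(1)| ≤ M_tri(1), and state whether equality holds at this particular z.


Coefficients: c_0 = -1, c_1 = 1, c_2 = 2. Radius r = 1.
Part (a). Triangle bound: M_tri(r) = Σ_k |c_k| r^k
  = |-1|·1^0 + |1|·1^1 + |2|·1^2
  = 1 + 1 + 2 = 4.
This bounds M(r) := max_{|z|=r} |p(z)| from above; equality holds iff all terms c_k z^k can be made to align in phase at a single z on |z|=r.
Part (b). At z = 1 (real, on the circle |z| = r):
  p(1) = (-1)·1^0 + (1)·1^1 + (2)·1^2 = 2.
  |p(1)| = 2.
Check: |p(1)| = 2 ≤ 4 = M_tri(1). ✓ Equality does not hold at z = 1 (the coefficients have mixed signs, so the terms do not all align in phase there).

M_tri(1) = 4; |p(1)| = 2; equality at z=1: no.


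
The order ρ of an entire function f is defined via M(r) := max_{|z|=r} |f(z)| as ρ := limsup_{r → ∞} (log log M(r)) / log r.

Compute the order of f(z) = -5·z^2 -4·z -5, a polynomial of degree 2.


|f(z)| ≤ Σ|c_k|·r^k = O(r^2) as r → ∞. Polynomial growth is O(e^{r^ε}) for every ε > 0 (since r^2/e^{r^ε} → 0), so ρ ≤ ε for all ε > 0, i.e. ρ = 0. Every nonconstant polynomial has order 0.
Therefore ρ = 0.

Order ρ = 0.


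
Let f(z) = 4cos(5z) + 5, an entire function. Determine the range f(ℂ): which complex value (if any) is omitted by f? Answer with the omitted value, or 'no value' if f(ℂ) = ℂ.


Little Picard bounds the complement of f(ℂ) to at most one point.
cos is entire and surjective onto ℂ: for every w ∈ ℂ, cos(ζ) = w has a solution ζ ∈ ℂ (e.g., via the complex inverse arccos). With ζ = 5z this gives z = ζ/(5). Then 4·cos(5z) takes every value in 4·ℂ = ℂ, and adding 5 is a bijection of ℂ. So f is surjective and omits no value. (Note: only on the real line is cos bounded by [−1, 1].)

Omitted value: no value.


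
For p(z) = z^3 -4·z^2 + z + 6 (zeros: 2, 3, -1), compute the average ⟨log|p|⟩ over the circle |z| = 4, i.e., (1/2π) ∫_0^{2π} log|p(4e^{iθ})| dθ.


Zeros: -1, 2, 3; r = 4.
Inside |z| < r: -1, 2, 3. Outside (|z| ≥ r): ∅.
p(0) = 6, so log|p(0)| = log(6) = 1.7918.
Apply Jensen: I(r) = log|p(0)| + Σ_k log(r/|z_k|), summed over zeros inside |z| < r.
  log(r/|z_k|) for z_k = 2: log(4/2) = 0.6931
  log(r/|z_k|) for z_k = 3: log(4/3) = 0.2877
  log(r/|z_k|) for z_k = -1: log(4/1) = 1.3863
Sum over inside zeros: 2.3671.
I(r) = log|p(0)| + (inside sum) = 1.7918 + 2.3671 = 4.1589.
Closed form (all zeros inside, monic): I(r) = n·log(r) = 3·log(4) = 4.1589. ✓

I(r) ≈ 4.1589.


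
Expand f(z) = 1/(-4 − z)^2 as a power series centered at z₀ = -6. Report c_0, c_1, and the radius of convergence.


Let w = z − z₀, so z = z₀ + w.
Then -4 − z = -4 − (z₀ + w) = (-4 − z₀) − w = 2 − w.
f(z) = 1/(2 − w)^2 = (1/(2)^2) · (1 − w/(2))^{−2}.
By the binomial series (1−u)^{−2} = Σ_{n≥0} C(n+1, 1) u^n for |u|<1, with u = w/(2):
  c_n = C(n+1, 1) / (2)^(n+2).
  c_0 = 1/(2)^2 = 1/4.
  c_1 = 2/(2)^3 = 1/4.
The series is valid for |w/d| < 1, i.e. |z − z₀| < |d|.
Radius of convergence: R = |-4 − z₀| = |2| = 2 (distance from z₀ to the singularity z = -4).

c_0 = 1/4, c_1 = 1/4; R = 2.


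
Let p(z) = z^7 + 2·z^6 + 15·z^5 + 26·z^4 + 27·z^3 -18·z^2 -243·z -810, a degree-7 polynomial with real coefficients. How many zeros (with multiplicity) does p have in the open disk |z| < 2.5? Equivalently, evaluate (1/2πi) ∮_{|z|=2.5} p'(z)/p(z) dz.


The zeros of p are: 2, (0 + 3i), (0 - 3i), (0 + 3i), (0 - 3i), (-2 + 1i), (-2 - 1i).
Their magnitudes are: 2, 3, 3, 3, 3, 2.236, 2.236.
Zeros with |z| < R = 2.5: 2, (-2 + 1i), (-2 - 1i).
Count = 3.
By the argument principle, (1/2πi) ∮_{|z|=R} p'(z)/p(z) dz equals exactly this count.

Number of zeros inside |z| < 2.5: 3.


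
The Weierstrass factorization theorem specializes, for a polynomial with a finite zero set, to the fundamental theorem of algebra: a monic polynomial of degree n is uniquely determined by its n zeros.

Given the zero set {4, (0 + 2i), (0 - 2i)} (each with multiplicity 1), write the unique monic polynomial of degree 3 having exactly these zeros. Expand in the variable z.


The polynomial is p(z) = ∏_{α ∈ S} (z − α), where S = {4, (0 + 2i), (0 - 2i)}.
Expanding the product yields: p(z) = z^3 -4·z^2 + 4·z -16.
Note conjugate pairs combine to real quadratics: (z − (0+2i))(z − (0−2i)) = z² + 4.
The resulting polynomial has degree 3 and real coefficients as required.

p(z) = z^3 -4·z^2 + 4·z -16.


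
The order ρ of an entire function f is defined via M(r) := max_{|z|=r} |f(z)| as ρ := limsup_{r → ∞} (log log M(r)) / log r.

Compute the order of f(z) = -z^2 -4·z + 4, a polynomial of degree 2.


|f(z)| ≤ Σ|c_k|·r^k = O(r^2) as r → ∞. Polynomial growth is O(e^{r^ε}) for every ε > 0 (since r^2/e^{r^ε} → 0), so ρ ≤ ε for all ε > 0, i.e. ρ = 0. Every nonconstant polynomial has order 0.
Therefore ρ = 0.

Order ρ = 0.


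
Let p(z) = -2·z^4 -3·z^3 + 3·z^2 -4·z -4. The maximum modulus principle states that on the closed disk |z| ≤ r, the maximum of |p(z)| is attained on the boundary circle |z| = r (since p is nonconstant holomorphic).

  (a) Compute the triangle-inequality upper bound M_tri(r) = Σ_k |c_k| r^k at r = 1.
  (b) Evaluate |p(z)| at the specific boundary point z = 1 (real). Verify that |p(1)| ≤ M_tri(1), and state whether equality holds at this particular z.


Coefficients: c_0 = -4, c_1 = -4, c_2 = 3, c_3 = -3, c_4 = -2. Radius r = 1.
Part (a). Triangle bound: M_tri(r) = Σ_k |c_k| r^k
  = |-4|·1^0 + |-4|·1^1 + |3|·1^2 + |-3|·1^3 + |-2|·1^4
  = 4 + 4 + 3 + 3 + 2 = 16.
This bounds M(r) := max_{|z|=r} |p(z)| from above; equality holds iff all terms c_k z^k can be made to align in phase at a single z on |z|=r.
Part (b). At z = 1 (real, on the circle |z| = r):
  p(1) = (-4)·1^0 + (-4)·1^1 + (3)·1^2 + (-3)·1^3 + (-2)·1^4 = -10.
  |p(1)| = 10.
Check: |p(1)| = 10 ≤ 16 = M_tri(1). ✓ Equality does not hold at z = 1 (the coefficients have mixed signs, so the terms do not all align in phase there).

M_tri(1) = 16; |p(1)| = 10; equality at z=1: no.


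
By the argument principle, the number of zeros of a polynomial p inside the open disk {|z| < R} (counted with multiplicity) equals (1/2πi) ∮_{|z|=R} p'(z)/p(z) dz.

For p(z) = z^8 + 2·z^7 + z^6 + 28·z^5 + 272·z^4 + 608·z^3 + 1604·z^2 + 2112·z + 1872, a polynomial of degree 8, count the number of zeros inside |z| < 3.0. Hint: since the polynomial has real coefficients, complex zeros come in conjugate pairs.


The zeros of p are: (-1 + 1i), (-1 - 1i), (-3 + 2i), (-3 - 2i), (3 + 3i), (3 - 3i), (0 + 2i), (0 - 2i).
Their magnitudes are: 1.414, 1.414, 3.606, 3.606, 4.243, 4.243, 2, 2.
Zeros with |z| < R = 3.0: (-1 + 1i), (-1 - 1i), (0 + 2i), (0 - 2i).
Count = 4.
By the argument principle, (1/2πi) ∮_{|z|=R} p'(z)/p(z) dz equals exactly this count.

Number of zeros inside |z| < 3.0: 4.


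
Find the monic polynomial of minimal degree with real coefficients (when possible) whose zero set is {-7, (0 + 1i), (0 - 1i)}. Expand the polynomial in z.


The polynomial is p(z) = ∏_{α ∈ S} (z − α), where S = {-7, (0 + 1i), (0 - 1i)}.
Expanding the product yields: p(z) = z^3 + 7·z^2 + z + 7.
Note conjugate pairs combine to real quadratics: (z − (0+1i))(z − (0−1i)) = z² + 1.
The resulting polynomial has degree 3 and real coefficients as required.

p(z) = z^3 + 7·z^2 + z + 7.


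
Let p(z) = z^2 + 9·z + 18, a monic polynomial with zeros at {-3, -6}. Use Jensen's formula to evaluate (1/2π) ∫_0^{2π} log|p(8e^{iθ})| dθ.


Zeros: -6, -3; r = 8.
Inside |z| < r: -6, -3. Outside (|z| ≥ r): ∅.
p(0) = 18, so log|p(0)| = log(18) = 2.8904.
Apply Jensen: I(r) = log|p(0)| + Σ_k log(r/|z_k|), summed over zeros inside |z| < r.
  log(r/|z_k|) for z_k = -3: log(8/3) = 0.9808
  log(r/|z_k|) for z_k = -6: log(8/6) = 0.2877
Sum over inside zeros: 1.2685.
I(r) = log|p(0)| + (inside sum) = 2.8904 + 1.2685 = 4.1589.
Closed form (all zeros inside, monic): I(r) = n·log(r) = 2·log(8) = 4.1589. ✓

I(r) ≈ 4.1589.


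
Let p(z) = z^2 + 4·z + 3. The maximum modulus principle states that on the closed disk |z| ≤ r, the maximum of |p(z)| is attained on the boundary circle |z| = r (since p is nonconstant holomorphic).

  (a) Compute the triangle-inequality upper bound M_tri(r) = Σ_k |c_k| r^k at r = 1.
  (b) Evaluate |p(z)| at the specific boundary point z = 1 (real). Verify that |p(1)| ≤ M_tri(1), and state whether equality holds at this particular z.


Coefficients: c_0 = 3, c_1 = 4, c_2 = 1. Radius r = 1.
Part (a). Triangle bound: M_tri(r) = Σ_k |c_k| r^k
  = |3|·1^0 + |4|·1^1 + |1|·1^2
  = 3 + 4 + 1 = 8.
This bounds M(r) := max_{|z|=r} |p(z)| from above; equality holds iff all terms c_k z^k can be made to align in phase at a single z on |z|=r.
Part (b). At z = 1 (real, on the circle |z| = r):
  p(1) = (3)·1^0 + (4)·1^1 + (1)·1^2 = 8.
  |p(1)| = 8.
Since all nonzero coefficients share the same sign, |p(1)| = 8 = M_tri(1); the triangle bound is attained at z = 1, so in fact M(r) = 8.

M_tri(1) = 8; |p(1)| = 8; equality at z=1: yes.


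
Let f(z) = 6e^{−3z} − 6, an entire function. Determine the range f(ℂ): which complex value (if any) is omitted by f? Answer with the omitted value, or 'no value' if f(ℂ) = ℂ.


Little Picard bounds the complement of f(ℂ) to at most one point.
e^{−3z} is never zero on ℂ, so 6·e^{−3z} takes every value in ℂ ∖ {0}. Adding -6 shifts the range to ℂ ∖ {-6}. Thus f omits exactly the value -6.

Omitted value: -6.


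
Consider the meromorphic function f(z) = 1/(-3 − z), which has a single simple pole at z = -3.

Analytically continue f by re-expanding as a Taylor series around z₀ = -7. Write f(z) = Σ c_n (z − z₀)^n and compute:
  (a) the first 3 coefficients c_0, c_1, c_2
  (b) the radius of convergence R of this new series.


Let w = z − z₀, so z = z₀ + w.
Then -3 − z = -3 − (z₀ + w) = (-3 − z₀) − w = 4 − w.
f(z) = 1/(4 − w) = (1/(4)) · 1/(1 − w/(4)) = Σ_{n≥0} w^n / (4)^(n+1).
So c_n = 1/(4)^(n+1):
  c_0 = 1/(4)^1 = 1/4.
  c_1 = 1/(4)^2 = 1/16.
  c_2 = 1/(4)^3 = 1/64.
The series is valid for |w/d| < 1, i.e. |z − z₀| < |d|.
Radius of convergence: R = |-3 − z₀| = |4| = 4 (distance from z₀ to the singularity z = -3).

c_0 = 1/4, c_1 = 1/16, c_2 = 1/64; R = 4.


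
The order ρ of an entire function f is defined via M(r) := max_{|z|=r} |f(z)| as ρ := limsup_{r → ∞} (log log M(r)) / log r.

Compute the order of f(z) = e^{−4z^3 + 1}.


|e^{−4z^3 + 1}| = e^{Re(-4·z^3) + 1} ≤ e^{4|z|^3 + 1} = e^{4r^3 + 1} on |z| = r, so ρ ≤ 3. Choosing z on |z|=r so that -4·z^3 is real positive (always possible by picking arg z appropriately) gives |f(z)| = e^{4r^3 + 1}, matching the bound. The additive constant 1 does not affect log log M(r) ~ 3·log r. Hence ρ = 3.
Therefore ρ = 3.

Order ρ = 3.


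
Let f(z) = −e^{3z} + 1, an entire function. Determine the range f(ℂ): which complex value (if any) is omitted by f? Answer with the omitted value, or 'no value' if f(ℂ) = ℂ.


Little Picard bounds the complement of f(ℂ) to at most one point.
e^{3z} is never zero on ℂ, so -1·e^{3z} takes every value in ℂ ∖ {0}. Adding 1 shifts the range to ℂ ∖ {1}. Thus f omits exactly the value 1.

Omitted value: 1.


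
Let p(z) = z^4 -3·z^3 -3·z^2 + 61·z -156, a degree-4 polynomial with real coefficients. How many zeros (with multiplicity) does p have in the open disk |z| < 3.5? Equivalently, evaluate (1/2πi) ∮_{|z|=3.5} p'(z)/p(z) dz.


The zeros of p are: 3, (2 + 3i), (2 - 3i), -4.
Their magnitudes are: 3, 3.606, 3.606, 4.
Zeros with |z| < R = 3.5: 3.
Count = 1.
By the argument principle, (1/2πi) ∮_{|z|=R} p'(z)/p(z) dz equals exactly this count.

Number of zeros inside |z| < 3.5: 1.


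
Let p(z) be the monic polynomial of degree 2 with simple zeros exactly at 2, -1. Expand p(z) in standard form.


The polynomial is p(z) = ∏_{α ∈ S} (z − α), where S = {2, -1}.
Expanding the product yields: p(z) = z^2 -z -2.
The resulting polynomial has degree 2 and real coefficients as required.

p(z) = z^2 -z -2.


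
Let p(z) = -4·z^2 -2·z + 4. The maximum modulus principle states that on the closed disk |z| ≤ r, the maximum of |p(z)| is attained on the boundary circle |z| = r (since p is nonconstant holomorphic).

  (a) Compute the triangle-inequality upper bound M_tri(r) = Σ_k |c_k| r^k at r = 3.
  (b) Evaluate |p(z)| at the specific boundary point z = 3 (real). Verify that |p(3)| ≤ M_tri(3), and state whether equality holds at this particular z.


Coefficients: c_0 = 4, c_1 = -2, c_2 = -4. Radius r = 3.
Part (a). Triangle bound: M_tri(r) = Σ_k |c_k| r^k
  = |4|·3^0 + |-2|·3^1 + |-4|·3^2
  = 4 + 6 + 36 = 46.
This bounds M(r) := max_{|z|=r} |p(z)| from above; equality holds iff all terms c_k z^k can be made to align in phase at a single z on |z|=r.
Part (b). At z = 3 (real, on the circle |z| = r):
  p(3) = (4)·3^0 + (-2)·3^1 + (-4)·3^2 = -38.
  |p(3)| = 38.
Check: |p(3)| = 38 ≤ 46 = M_tri(3). ✓ Equality does not hold at z = 3 (the coefficients have mixed signs, so the terms do not all align in phase there).

M_tri(3) = 46; |p(3)| = 38; equality at z=3: no.


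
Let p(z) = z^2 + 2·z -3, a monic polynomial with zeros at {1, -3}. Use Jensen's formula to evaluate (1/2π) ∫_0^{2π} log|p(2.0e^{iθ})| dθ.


Zeros: -3, 1; r = 2.0.
Inside |z| < r: 1. Outside (|z| ≥ r): -3.
p(0) = -3, so log|p(0)| = log(3) = 1.0986.
Apply Jensen: I(r) = log|p(0)| + Σ_k log(r/|z_k|), summed over zeros inside |z| < r.
  log(r/|z_k|) for z_k = 1: log(2.0/1) = 0.6931
  Outside zeros (-3) contribute nothing to the Jensen sum.
Sum over inside zeros: 0.6931.
I(r) = log|p(0)| + (inside sum) = 1.0986 + 0.6931 = 1.7918.
Note: since some zeros are outside |z| ≤ r, the simplified n·log(r) form does NOT apply — only the inside zeros contribute.

I(r) ≈ 1.7918.


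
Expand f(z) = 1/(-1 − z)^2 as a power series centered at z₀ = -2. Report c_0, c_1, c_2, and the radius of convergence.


Let w = z − z₀, so z = z₀ + w.
Then -1 − z = -1 − (z₀ + w) = (-1 − z₀) − w = 1 − w.
f(z) = 1/(1 − w)^2 = (1/(1)^2) · (1 − w/(1))^{−2}.
By the binomial series (1−u)^{−2} = Σ_{n≥0} C(n+1, 1) u^n for |u|<1, with u = w/(1):
  c_n = C(n+1, 1) / (1)^(n+2).
  c_0 = 1/(1)^2 = 1.
  c_1 = 2/(1)^3 = 2.
  c_2 = 3/(1)^4 = 3.
The series is valid for |w/d| < 1, i.e. |z − z₀| < |d|.
Radius of convergence: R = |-1 − z₀| = |1| = 1 (distance from z₀ to the singularity z = -1).

c_0 = 1, c_1 = 2, c_2 = 3; R = 1.


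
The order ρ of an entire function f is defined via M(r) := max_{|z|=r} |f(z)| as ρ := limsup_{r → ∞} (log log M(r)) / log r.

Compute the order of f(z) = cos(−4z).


cos(w) is a linear combination of e^{iw} and e^{−iw} (or e^w, e^{−w} in the hyperbolic case), so |cos(w)| ≤ e^{|w|}. With w = −4z, |w| ≤ 4|z| + 0 = 4r + 0 on |z| = r, giving M(r) ≤ e^{4r + 0}, so ρ ≤ 1. On a suitable ray (z = it for sin/cos; z = t for sinh/cosh, t real → ∞), |cos(−4z)| grows like e^{4|t|}/2, so ρ ≥ 1. Hence ρ = 1.
Therefore ρ = 1.

Order ρ = 1.


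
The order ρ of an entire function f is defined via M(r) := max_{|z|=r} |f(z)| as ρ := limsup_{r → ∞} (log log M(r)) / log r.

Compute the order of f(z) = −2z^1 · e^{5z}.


M(r) = max_{|z|=r} |-2|·|z|^1·|e^{5z}| = 2·r^1 · e^{5r^1} (the factors attain their maxima compatibly on |z|=r). Then log M(r) = log 2 + 1·log r + 5r^1, dominated by the last term, so log log M(r) ~ 1·log r. The polynomial factor -2z^1 contributes only a log r term and does not affect the order. ρ = 1.
Therefore ρ = 1.

Order ρ = 1.


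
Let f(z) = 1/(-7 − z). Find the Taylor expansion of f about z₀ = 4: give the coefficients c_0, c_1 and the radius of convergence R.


Let w = z − z₀, so z = z₀ + w.
Then -7 − z = -7 − (z₀ + w) = (-7 − z₀) − w = -11 − w.
f(z) = 1/(-11 − w) = (1/(-11)) · 1/(1 − w/(-11)) = Σ_{n≥0} w^n / (-11)^(n+1).
So c_n = 1/(-11)^(n+1):
  c_0 = 1/(-11)^1 = -1/11.
  c_1 = 1/(-11)^2 = 1/121.
The series is valid for |w/d| < 1, i.e. |z − z₀| < |d|.
Radius of convergence: R = |-7 − z₀| = |-11| = 11 (distance from z₀ to the singularity z = -7).

c_0 = -1/11, c_1 = 1/121; R = 11.


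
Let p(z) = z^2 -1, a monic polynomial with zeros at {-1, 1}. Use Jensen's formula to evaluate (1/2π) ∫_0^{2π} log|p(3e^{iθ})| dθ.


Zeros: -1, 1; r = 3.
Inside |z| < r: -1, 1. Outside (|z| ≥ r): ∅.
p(0) = -1, so log|p(0)| = log(1) = 0.0000.
Apply Jensen: I(r) = log|p(0)| + Σ_k log(r/|z_k|), summed over zeros inside |z| < r.
  log(r/|z_k|) for z_k = -1: log(3/1) = 1.0986
  log(r/|z_k|) for z_k = 1: log(3/1) = 1.0986
Sum over inside zeros: 2.1972.
I(r) = log|p(0)| + (inside sum) = 0.0000 + 2.1972 = 2.1972.
Closed form (all zeros inside, monic): I(r) = n·log(r) = 2·log(3) = 2.1972. ✓

I(r) ≈ 2.1972.


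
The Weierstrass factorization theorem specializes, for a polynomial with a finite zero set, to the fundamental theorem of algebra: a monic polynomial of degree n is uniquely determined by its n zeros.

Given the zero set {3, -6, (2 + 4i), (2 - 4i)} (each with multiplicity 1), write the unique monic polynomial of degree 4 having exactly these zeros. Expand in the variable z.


The polynomial is p(z) = ∏_{α ∈ S} (z − α), where S = {3, -6, (2 + 4i), (2 - 4i)}.
Expanding the product yields: p(z) = z^4 -z^3 -10·z^2 + 132·z -360.
Note conjugate pairs combine to real quadratics: (z − (2+4i))(z − (2−4i)) = z² − 4z + 20.
The resulting polynomial has degree 4 and real coefficients as required.

p(z) = z^4 -z^3 -10·z^2 + 132·z -360.


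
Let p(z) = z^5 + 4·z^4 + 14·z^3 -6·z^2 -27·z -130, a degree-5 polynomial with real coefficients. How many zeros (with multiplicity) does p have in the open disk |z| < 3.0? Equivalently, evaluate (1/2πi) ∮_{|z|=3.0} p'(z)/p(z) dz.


The zeros of p are: (-2 + 3i), (-2 - 3i), (-1 + 2i), (-1 - 2i), 2.
Their magnitudes are: 3.606, 3.606, 2.236, 2.236, 2.
Zeros with |z| < R = 3.0: (-1 + 2i), (-1 - 2i), 2.
Count = 3.
By the argument principle, (1/2πi) ∮_{|z|=R} p'(z)/p(z) dz equals exactly this count.

Number of zeros inside |z| < 3.0: 3.


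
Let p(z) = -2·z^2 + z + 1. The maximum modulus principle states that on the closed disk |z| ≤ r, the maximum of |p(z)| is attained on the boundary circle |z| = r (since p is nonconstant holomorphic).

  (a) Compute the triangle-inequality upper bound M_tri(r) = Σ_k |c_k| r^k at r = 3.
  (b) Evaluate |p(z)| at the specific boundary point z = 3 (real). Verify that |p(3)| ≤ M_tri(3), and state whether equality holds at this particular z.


Coefficients: c_0 = 1, c_1 = 1, c_2 = -2. Radius r = 3.
Part (a). Triangle bound: M_tri(r) = Σ_k |c_k| r^k
  = |1|·3^0 + |1|·3^1 + |-2|·3^2
  = 1 + 3 + 18 = 22.
This bounds M(r) := max_{|z|=r} |p(z)| from above; equality holds iff all terms c_k z^k can be made to align in phase at a single z on |z|=r.
Part (b). At z = 3 (real, on the circle |z| = r):
  p(3) = (1)·3^0 + (1)·3^1 + (-2)·3^2 = -14.
  |p(3)| = 14.
Check: |p(3)| = 14 ≤ 22 = M_tri(3). ✓ Equality does not hold at z = 3 (the coefficients have mixed signs, so the terms do not all align in phase there).

M_tri(3) = 22; |p(3)| = 14; equality at z=3: no.


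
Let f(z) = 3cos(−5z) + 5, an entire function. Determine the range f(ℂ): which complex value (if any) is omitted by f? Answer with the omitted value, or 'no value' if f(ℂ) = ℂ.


Little Picard bounds the complement of f(ℂ) to at most one point.
cos is entire and surjective onto ℂ: for every w ∈ ℂ, cos(ζ) = w has a solution ζ ∈ ℂ (e.g., via the complex inverse arccos). With ζ = −5z this gives z = ζ/(-5). Then 3·cos(−5z) takes every value in 3·ℂ = ℂ, and adding 5 is a bijection of ℂ. So f is surjective and omits no value. (Note: only on the real line is cos bounded by [−1, 1].)

Omitted value: no value.


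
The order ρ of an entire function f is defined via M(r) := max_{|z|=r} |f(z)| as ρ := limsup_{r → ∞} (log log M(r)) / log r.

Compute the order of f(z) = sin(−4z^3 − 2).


Write sin(w) = (e^{iw} ± e^{−iw})/(2 or 2i), so |sin(w)| ≤ e^{|w|}. With w = −4z^3 − 2, |w| ≤ 4r^3 + 2 on |z|=r, giving M(r) ≤ e^{4r^3 + 2} and ρ ≤ 3. For the lower bound, choose z on |z|=r with -4z^3 purely imaginary of modulus 4r^3; then |sin(−4z^3 − 2)| grows like e^{4r^3}/2, so ρ ≥ 3. Hence ρ = 3.
Therefore ρ = 3.

Order ρ = 3.


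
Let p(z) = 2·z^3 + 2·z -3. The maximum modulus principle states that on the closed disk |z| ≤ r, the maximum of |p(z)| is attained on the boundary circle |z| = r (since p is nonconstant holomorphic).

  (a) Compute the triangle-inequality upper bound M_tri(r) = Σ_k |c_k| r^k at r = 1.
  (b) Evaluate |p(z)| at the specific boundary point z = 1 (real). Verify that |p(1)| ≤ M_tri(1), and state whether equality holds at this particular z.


Coefficients: c_0 = -3, c_1 = 2, c_2 = 0, c_3 = 2. Radius r = 1.
Part (a). Triangle bound: M_tri(r) = Σ_k |c_k| r^k
  = |-3|·1^0 + |2|·1^1 + |0|·1^2 + |2|·1^3
  = 3 + 2 + 0 + 2 = 7.
This bounds M(r) := max_{|z|=r} |p(z)| from above; equality holds iff all terms c_k z^k can be made to align in phase at a single z on |z|=r.
Part (b). At z = 1 (real, on the circle |z| = r):
  p(1) = (-3)·1^0 + (2)·1^1 + (0)·1^2 + (2)·1^3 = 1.
  |p(1)| = 1.
Check: |p(1)| = 1 ≤ 7 = M_tri(1). ✓ Equality does not hold at z = 1 (the coefficients have mixed signs, so the terms do not all align in phase there).

M_tri(1) = 7; |p(1)| = 1; equality at z=1: no.


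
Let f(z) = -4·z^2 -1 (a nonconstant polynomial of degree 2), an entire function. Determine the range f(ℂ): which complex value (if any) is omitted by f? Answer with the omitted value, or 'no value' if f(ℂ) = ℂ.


Little Picard bounds the complement of f(ℂ) to at most one point.
For every w ∈ ℂ, the equation p(z) − w = 0 is a nonconstant polynomial in z and hence has at least one root by the fundamental theorem of algebra. So p is surjective onto ℂ, omitting no value.

Omitted value: no value.


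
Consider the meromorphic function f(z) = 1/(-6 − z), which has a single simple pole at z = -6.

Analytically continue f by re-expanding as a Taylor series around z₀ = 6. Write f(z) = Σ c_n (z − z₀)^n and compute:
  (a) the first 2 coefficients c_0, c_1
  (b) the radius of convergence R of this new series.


Let w = z − z₀, so z = z₀ + w.
Then -6 − z = -6 − (z₀ + w) = (-6 − z₀) − w = -12 − w.
f(z) = 1/(-12 − w) = (1/(-12)) · 1/(1 − w/(-12)) = Σ_{n≥0} w^n / (-12)^(n+1).
So c_n = 1/(-12)^(n+1):
  c_0 = 1/(-12)^1 = -1/12.
  c_1 = 1/(-12)^2 = 1/144.
The series is valid for |w/d| < 1, i.e. |z − z₀| < |d|.
Radius of convergence: R = |-6 − z₀| = |-12| = 12 (distance from z₀ to the singularity z = -6).

c_0 = -1/12, c_1 = 1/144; R = 12.


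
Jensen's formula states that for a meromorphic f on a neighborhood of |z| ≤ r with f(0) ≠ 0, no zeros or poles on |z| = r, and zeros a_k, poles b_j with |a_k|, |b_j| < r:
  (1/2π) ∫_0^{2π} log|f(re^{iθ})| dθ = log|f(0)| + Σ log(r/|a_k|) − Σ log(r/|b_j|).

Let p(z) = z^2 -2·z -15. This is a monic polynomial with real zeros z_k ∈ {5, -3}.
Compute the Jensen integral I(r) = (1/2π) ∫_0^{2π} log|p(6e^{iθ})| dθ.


Zeros: -3, 5; r = 6.
Inside |z| < r: -3, 5. Outside (|z| ≥ r): ∅.
p(0) = -15, so log|p(0)| = log(15) = 2.7081.
Apply Jensen: I(r) = log|p(0)| + Σ_k log(r/|z_k|), summed over zeros inside |z| < r.
  log(r/|z_k|) for z_k = 5: log(6/5) = 0.1823
  log(r/|z_k|) for z_k = -3: log(6/3) = 0.6931
Sum over inside zeros: 0.8755.
I(r) = log|p(0)| + (inside sum) = 2.7081 + 0.8755 = 3.5835.
Closed form (all zeros inside, monic): I(r) = n·log(r) = 2·log(6) = 3.5835. ✓

I(r) ≈ 3.5835.


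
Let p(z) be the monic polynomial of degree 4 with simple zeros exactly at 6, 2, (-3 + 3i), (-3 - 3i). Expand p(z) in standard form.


The polynomial is p(z) = ∏_{α ∈ S} (z − α), where S = {6, 2, (-3 + 3i), (-3 - 3i)}.
Expanding the product yields: p(z) = z^4 -2·z^3 -18·z^2 -72·z + 216.
Note conjugate pairs combine to real quadratics: (z − (-3+3i))(z − (-3−3i)) = z² + 6z + 18.
The resulting polynomial has degree 4 and real coefficients as required.

p(z) = z^4 -2·z^3 -18·z^2 -72·z + 216.


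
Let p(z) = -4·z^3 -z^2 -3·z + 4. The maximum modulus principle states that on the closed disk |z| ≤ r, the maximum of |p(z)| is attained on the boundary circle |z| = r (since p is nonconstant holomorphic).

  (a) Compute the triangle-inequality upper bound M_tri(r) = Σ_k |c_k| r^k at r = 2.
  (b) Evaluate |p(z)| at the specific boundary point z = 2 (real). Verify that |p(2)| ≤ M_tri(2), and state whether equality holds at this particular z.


Coefficients: c_0 = 4, c_1 = -3, c_2 = -1, c_3 = -4. Radius r = 2.
Part (a). Triangle bound: M_tri(r) = Σ_k |c_k| r^k
  = |4|·2^0 + |-3|·2^1 + |-1|·2^2 + |-4|·2^3
  = 4 + 6 + 4 + 32 = 46.
This bounds M(r) := max_{|z|=r} |p(z)| from above; equality holds iff all terms c_k z^k can be made to align in phase at a single z on |z|=r.
Part (b). At z = 2 (real, on the circle |z| = r):
  p(2) = (4)·2^0 + (-3)·2^1 + (-1)·2^2 + (-4)·2^3 = -38.
  |p(2)| = 38.
Check: |p(2)| = 38 ≤ 46 = M_tri(2). ✓ Equality does not hold at z = 2 (the coefficients have mixed signs, so the terms do not all align in phase there).

M_tri(2) = 46; |p(2)| = 38; equality at z=2: no.


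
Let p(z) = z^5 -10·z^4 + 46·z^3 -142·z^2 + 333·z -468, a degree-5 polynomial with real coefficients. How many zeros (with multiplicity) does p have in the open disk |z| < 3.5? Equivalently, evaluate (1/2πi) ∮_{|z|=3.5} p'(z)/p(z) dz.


The zeros of p are: 4, (3 + 2i), (3 - 2i), (0 + 3i), (0 - 3i).
Their magnitudes are: 4, 3.606, 3.606, 3, 3.
Zeros with |z| < R = 3.5: (0 + 3i), (0 - 3i).
Count = 2.
By the argument principle, (1/2πi) ∮_{|z|=R} p'(z)/p(z) dz equals exactly this count.

Number of zeros inside |z| < 3.5: 2.


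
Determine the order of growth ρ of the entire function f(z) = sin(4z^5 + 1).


Write sin(w) = (e^{iw} ± e^{−iw})/(2 or 2i), so |sin(w)| ≤ e^{|w|}. With w = 4z^5 + 1, |w| ≤ 4r^5 + 1 on |z|=r, giving M(r) ≤ e^{4r^5 + 1} and ρ ≤ 5. For the lower bound, choose z on |z|=r with 4z^5 purely imaginary of modulus 4r^5; then |sin(4z^5 + 1)| grows like e^{4r^5}/2, so ρ ≥ 5. Hence ρ = 5.
Therefore ρ = 5.

Order ρ = 5.


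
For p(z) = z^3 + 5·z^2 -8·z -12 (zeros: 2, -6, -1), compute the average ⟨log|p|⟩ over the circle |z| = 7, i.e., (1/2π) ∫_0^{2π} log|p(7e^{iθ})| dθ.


Zeros: -6, -1, 2; r = 7.
Inside |z| < r: -6, -1, 2. Outside (|z| ≥ r): ∅.
p(0) = -12, so log|p(0)| = log(12) = 2.4849.
Apply Jensen: I(r) = log|p(0)| + Σ_k log(r/|z_k|), summed over zeros inside |z| < r.
  log(r/|z_k|) for z_k = 2: log(7/2) = 1.2528
  log(r/|z_k|) for z_k = -6: log(7/6) = 0.1542
  log(r/|z_k|) for z_k = -1: log(7/1) = 1.9459
Sum over inside zeros: 3.3528.
I(r) = log|p(0)| + (inside sum) = 2.4849 + 3.3528 = 5.8377.
Closed form (all zeros inside, monic): I(r) = n·log(r) = 3·log(7) = 5.8377. ✓

I(r) ≈ 5.8377.


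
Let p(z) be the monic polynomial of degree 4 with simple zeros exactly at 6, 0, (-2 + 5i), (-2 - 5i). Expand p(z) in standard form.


The polynomial is p(z) = ∏_{α ∈ S} (z − α), where S = {6, 0, (-2 + 5i), (-2 - 5i)}.
Expanding the product yields: p(z) = z^4 -2·z^3 + 5·z^2 -174·z.
Note conjugate pairs combine to real quadratics: (z − (-2+5i))(z − (-2−5i)) = z² + 4z + 29.
The resulting polynomial has degree 4 and real coefficients as required.

p(z) = z^4 -2·z^3 + 5·z^2 -174·z.


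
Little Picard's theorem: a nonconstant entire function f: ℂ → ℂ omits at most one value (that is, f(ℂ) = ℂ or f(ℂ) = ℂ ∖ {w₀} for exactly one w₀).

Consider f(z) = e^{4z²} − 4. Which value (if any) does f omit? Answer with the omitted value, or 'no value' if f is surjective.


Little Picard bounds the complement of f(ℂ) to at most one point.
The exponent g(z) = 4z² is a nonconstant polynomial, hence surjective onto ℂ. So e^{g(z)} takes every value in {e^w : w ∈ ℂ} = ℂ ∖ {0}. Adding -4 shifts the range to ℂ ∖ {-4}. f omits exactly -4.

Omitted value: -4.


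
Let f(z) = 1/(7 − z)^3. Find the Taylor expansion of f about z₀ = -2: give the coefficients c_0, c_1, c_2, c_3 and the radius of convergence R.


Let w = z − z₀, so z = z₀ + w.
Then 7 − z = 7 − (z₀ + w) = (7 − z₀) − w = 9 − w.
f(z) = 1/(9 − w)^3 = (1/(9)^3) · (1 − w/(9))^{−3}.
By the binomial series (1−u)^{−3} = Σ_{n≥0} C(n+2, 2) u^n for |u|<1, with u = w/(9):
  c_n = C(n+2, 2) / (9)^(n+3).
  c_0 = 1/(9)^3 = 1/729.
  c_1 = 3/(9)^4 = 1/2187.
  c_2 = 6/(9)^5 = 2/19683.
  c_3 = 10/(9)^6 = 10/531441.
The series is valid for |w/d| < 1, i.e. |z − z₀| < |d|.
Radius of convergence: R = |7 − z₀| = |9| = 9 (distance from z₀ to the singularity z = 7).

c_0 = 1/729, c_1 = 1/2187, c_2 = 2/19683, c_3 = 10/531441; R = 9.


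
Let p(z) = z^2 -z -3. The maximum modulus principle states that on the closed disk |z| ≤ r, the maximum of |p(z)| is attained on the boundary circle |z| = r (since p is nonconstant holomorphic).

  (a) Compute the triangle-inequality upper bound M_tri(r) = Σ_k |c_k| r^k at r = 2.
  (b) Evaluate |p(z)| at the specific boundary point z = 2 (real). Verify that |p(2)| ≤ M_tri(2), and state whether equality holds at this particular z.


Coefficients: c_0 = -3, c_1 = -1, c_2 = 1. Radius r = 2.
Part (a). Triangle bound: M_tri(r) = Σ_k |c_k| r^k
  = |-3|·2^0 + |-1|·2^1 + |1|·2^2
  = 3 + 2 + 4 = 9.
This bounds M(r) := max_{|z|=r} |p(z)| from above; equality holds iff all terms c_k z^k can be made to align in phase at a single z on |z|=r.
Part (b). At z = 2 (real, on the circle |z| = r):
  p(2) = (-3)·2^0 + (-1)·2^1 + (1)·2^2 = -1.
  |p(2)| = 1.
Check: |p(2)| = 1 ≤ 9 = M_tri(2). ✓ Equality does not hold at z = 2 (the coefficients have mixed signs, so the terms do not all align in phase there).

M_tri(2) = 9; |p(2)| = 1; equality at z=2: no.
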